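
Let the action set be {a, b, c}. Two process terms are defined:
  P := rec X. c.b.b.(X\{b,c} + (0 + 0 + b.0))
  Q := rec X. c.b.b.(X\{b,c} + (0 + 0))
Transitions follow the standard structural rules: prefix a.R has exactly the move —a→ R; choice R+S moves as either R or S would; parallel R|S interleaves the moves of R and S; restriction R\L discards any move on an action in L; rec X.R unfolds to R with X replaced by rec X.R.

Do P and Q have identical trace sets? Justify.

trace-distinct — witness ⟨cbbb⟩

Reachable graph of P (5 states):
  s0 = rec X. c.b.b.(X\{b,c} + (0 + 0 + b.0)) → --c--▸ s1
  s1 = b.b.((rec X. c.b.b.(X\{b,c} + (0 + 0 + b.0)))\{b,c} + (0 + 0 + b.0)) → --b--▸ s2
  s2 = b.((rec X. c.b.b.(X\{b,c} + (0 + 0 + b.0)))\{b,c} + (0 + 0 + b.0)) → --b--▸ s3
  s3 = (rec X. c.b.b.(X\{b,c} + (0 + 0 + b.0)))\{b,c} + (0 + 0 + b.0) → --b--▸ s4
  s4 = 0 → stopped
Reachable graph of Q (4 states):
  t0 = rec X. c.b.b.(X\{b,c} + (0 + 0)) → --c--▸ t1
  t1 = b.b.((rec X. c.b.b.(X\{b,c} + (0 + 0)))\{b,c} + (0 + 0)) → --b--▸ t2
  t2 = b.((rec X. c.b.b.(X\{b,c} + (0 + 0)))\{b,c} + (0 + 0)) → --b--▸ t3
  t3 = (rec X. c.b.b.(X\{b,c} + (0 + 0)))\{b,c} + (0 + 0) → stopped
Trace ⟨cbbb⟩ through P, begin at {s0}:
  step 1 (c): {s1}
  step 2 (b): {s2}
  step 3 (b): {s3}
  step 4 (b): {s4}
  P completes σ.
Trace ⟨cbbb⟩ through Q, begin at {t0}:
  step 1 (c): {t1}
  step 2 (b): {t2}
  step 3 (b): {t3}
  step 4 (b): ∅ (Q stuck)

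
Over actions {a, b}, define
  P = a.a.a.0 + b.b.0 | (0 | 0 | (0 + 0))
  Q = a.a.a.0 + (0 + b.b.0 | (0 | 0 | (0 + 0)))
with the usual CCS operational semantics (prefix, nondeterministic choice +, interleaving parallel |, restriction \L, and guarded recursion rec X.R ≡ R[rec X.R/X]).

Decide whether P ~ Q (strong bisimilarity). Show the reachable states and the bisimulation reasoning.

P ~ Q

P's transition system — 6 states:
  m0 = a.a.a.0 + b.b.0 | (0 | 0 | (0 + 0)) :: —a→ m1, —b→ m2
  m1 = a.a.0 :: —a→ m3
  m2 = b.0 | (0 | 0 | (0 + 0)) :: —b→ m4
  m3 = a.0 :: —a→ m5
  m4 = 0 | (0 | 0 | (0 + 0)) :: stopped
  m5 = 0 :: stopped
Q's transition system — 6 states:
  n0 = a.a.a.0 + (0 + b.b.0 | (0 | 0 | (0 + 0))) :: —a→ n1, —b→ n2
  n1 = a.a.0 :: —a→ n3
  n2 = b.0 | (0 | 0 | (0 + 0)) :: —b→ n4
  n3 = a.0 :: —a→ n5
  n4 = 0 | (0 | 0 | (0 + 0)) :: stopped
  n5 = 0 :: stopped
Partition-refinement fixed point:
  B0 = {m0, n0}
  B1 = {m2, n2}
  B2 = {m4, m5, n4, n5}
  B3 = {m1, n1}
  B4 = {m3, n3}
m0 ∈ B0, n0 ∈ B0 → same block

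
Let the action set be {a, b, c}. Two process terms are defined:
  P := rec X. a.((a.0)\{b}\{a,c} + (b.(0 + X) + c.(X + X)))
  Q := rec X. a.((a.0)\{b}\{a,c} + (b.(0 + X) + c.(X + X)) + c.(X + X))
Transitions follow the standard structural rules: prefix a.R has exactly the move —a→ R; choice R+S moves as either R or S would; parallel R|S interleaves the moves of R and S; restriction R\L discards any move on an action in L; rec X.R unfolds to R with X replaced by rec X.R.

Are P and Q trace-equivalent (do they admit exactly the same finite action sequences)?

Reachable graph of P (4 states):
  m0 = rec X. a.((a.0)\{b}\{a,c} + (b.(0 + X) + c.(X + X))) → ··a··> m1
  m1 = (a.0)\{b}\{a,c} + (b.(0 + (rec X. a.((a.0)\{b}\{a,c} + (b.(0 + X) + c.(X + X))))) + c.((rec X. a.((a.0)\{b}\{a,c} + (b.(0 + X) + c.(X + X)))) + (rec X. a.((a.0)\{b}\{a,c} + (b.(0 + X) + c.(X + X)))))) → ··b··> m2, ··c··> m3
  m2 = 0 + (rec X. a.((a.0)\{b}\{a,c} + (b.(0 + X) + c.(X + X)))) → ··a··> m1
  m3 = (rec X. a.((a.0)\{b}\{a,c} + (b.(0 + X) + c.(X + X)))) + (rec X. a.((a.0)\{b}\{a,c} + (b.(0 + X) + c.(X + X)))) → ··a··> m1
Reachable graph of Q (4 states):
  n0 = rec X. a.((a.0)\{b}\{a,c} + (b.(0 + X) + c.(X + X)) + c.(X + X)) → ··a··> n1
  n1 = (a.0)\{b}\{a,c} + (b.(0 + (rec X. a.((a.0)\{b}\{a,c} + (b.(0 + X) + c.(X + X)) + c.(X + X)))) + c.((rec X. a.((a.0)\{b}\{a,c} + (b.(0 + X) + c.(X + X)) + c.(X + X))) + (rec X. a.((a.0)\{b}\{a,c} + (b.(0 + X) + c.(X + X)) + c.(X + X))))) + c.((rec X. a.((a.0)\{b}\{a,c} + (b.(0 + X) + c.(X + X)) + c.(X + X))) + (rec X. a.((a.0)\{b}\{a,c} + (b.(0 + X) + c.(X + X)) + c.(X + X)))) → ··b··> n2, ··c··> n3
  n2 = 0 + (rec X. a.((a.0)\{b}\{a,c} + (b.(0 + X) + c.(X + X)) + c.(X + X))) → ··a··> n1
  n3 = (rec X. a.((a.0)\{b}\{a,c} + (b.(0 + X) + c.(X + X)) + c.(X + X))) + (rec X. a.((a.0)\{b}\{a,c} + (b.(0 + X) + c.(X + X)) + c.(X + X))) → ··a··> n1
Bisimilarity quotient blocks:
  B0 = {m0, m2, m3, n0, n2, n3}
  B1 = {m1, n1}
m0 ∈ B0, n0 ∈ B0 → same block
Bisimilar ⇒ trace-equivalent.

traces(P) = traces(Q)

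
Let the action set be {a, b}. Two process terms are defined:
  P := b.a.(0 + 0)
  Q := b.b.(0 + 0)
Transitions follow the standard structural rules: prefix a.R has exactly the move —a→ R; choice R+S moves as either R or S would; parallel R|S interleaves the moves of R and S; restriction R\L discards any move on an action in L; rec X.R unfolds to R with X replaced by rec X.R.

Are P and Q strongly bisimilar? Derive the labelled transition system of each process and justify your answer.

P's transition system — 3 states:
  m0 = b.a.(0 + 0) has moves —b→ m1
  m1 = a.(0 + 0) has moves —a→ m2
  m2 = 0 + 0 has moves deadlocked
Q's transition system — 3 states:
  n0 = b.b.(0 + 0) has moves —b→ n1
  n1 = b.(0 + 0) has moves —b→ n2
  n2 = 0 + 0 has moves deadlocked
Bisimilarity quotient blocks:
  B0 = {m0}
  B1 = {m1}
  B2 = {m2, n2}
  B3 = {n0}
  B4 = {n1}
m0 ∈ B0, n0 ∈ B3 → different blocks

not bisimilar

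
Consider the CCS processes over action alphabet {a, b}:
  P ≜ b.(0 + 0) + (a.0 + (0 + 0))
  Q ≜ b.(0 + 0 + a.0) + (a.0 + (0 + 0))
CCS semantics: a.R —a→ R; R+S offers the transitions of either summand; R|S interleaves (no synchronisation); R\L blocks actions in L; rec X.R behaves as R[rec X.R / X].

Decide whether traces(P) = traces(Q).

LTS(P): 3 reachable states
  p0 = b.(0 + 0) + (a.0 + (0 + 0)) | --a--▸ p1, --b--▸ p2
  p1 = 0 | stopped
  p2 = 0 + 0 | stopped
LTS(Q): 3 reachable states
  q0 = b.(0 + 0 + a.0) + (a.0 + (0 + 0)) | --a--▸ q1, --b--▸ q2
  q1 = 0 | stopped
  q2 = 0 + 0 + a.0 | --a--▸ q1
Run σ = ⟨ba⟩ on Q: start {q0}
  [1] b ⇒ {q2}
  [2] a ⇒ {q1}
  Q completes σ.
Run σ = ⟨ba⟩ on P: start {p0}
  [1] b ⇒ {p2}
  [2] a ⇒ ∅  — P cannot continue

traces(P) ≠ traces(Q) — witness ⟨ba⟩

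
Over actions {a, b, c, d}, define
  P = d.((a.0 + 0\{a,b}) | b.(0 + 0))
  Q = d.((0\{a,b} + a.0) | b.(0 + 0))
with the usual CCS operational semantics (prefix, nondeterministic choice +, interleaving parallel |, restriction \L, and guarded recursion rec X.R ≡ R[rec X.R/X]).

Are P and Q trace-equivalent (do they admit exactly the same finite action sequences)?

Reachable graph of P (5 states):
  m0 = d.((a.0 + 0\{a,b}) | b.(0 + 0)) | ··d··> m1
  m1 = (a.0 + 0\{a,b}) | b.(0 + 0) | ··a··> m2, ··b··> m3
  m2 = 0 | b.(0 + 0) | ··b··> m4
  m3 = (a.0 + 0\{a,b}) | (0 + 0) | ··a··> m4
  m4 = 0 | (0 + 0) | ∅
Reachable graph of Q (5 states):
  n0 = d.((0\{a,b} + a.0) | b.(0 + 0)) | ··d··> n1
  n1 = (0\{a,b} + a.0) | b.(0 + 0) | ··a··> n2, ··b··> n3
  n2 = 0 | b.(0 + 0) | ··b··> n4
  n3 = (0\{a,b} + a.0) | (0 + 0) | ··a··> n4
  n4 = 0 | (0 + 0) | ∅
Partition-refinement fixed point:
  B0 = {m0, n0}
  B1 = {m1, n1}
  B2 = {m3, n3}
  B3 = {m4, n4}
  B4 = {m2, n2}
m0 ∈ B0, n0 ∈ B0 → same block
Bisimilar ⇒ trace-equivalent.

trace-equivalent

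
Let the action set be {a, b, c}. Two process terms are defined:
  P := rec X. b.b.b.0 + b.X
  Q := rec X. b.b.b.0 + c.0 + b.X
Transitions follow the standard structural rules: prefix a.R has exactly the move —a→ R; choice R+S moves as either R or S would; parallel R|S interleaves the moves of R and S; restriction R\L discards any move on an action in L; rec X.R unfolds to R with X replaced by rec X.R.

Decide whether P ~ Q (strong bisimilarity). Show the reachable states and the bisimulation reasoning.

P's transition system — 4 states:
  u0 = rec X. b.b.b.0 + b.X :: —b→ u0, —b→ u1
  u1 = b.b.0 :: —b→ u2
  u2 = b.0 :: —b→ u3
  u3 = 0 :: ∅
Q's transition system — 4 states:
  v0 = rec X. b.b.b.0 + c.0 + b.X :: —b→ v0, —b→ v1, —c→ v2
  v1 = b.b.0 :: —b→ v3
  v2 = 0 :: ∅
  v3 = b.0 :: —b→ v2
Coarsest stable partition (strong bisimilarity classes):
  B0 = {u0}
  B1 = {u1, v1}
  B2 = {u2, v3}
  B3 = {u3, v2}
  B4 = {v0}
u0 ∈ B0, v0 ∈ B4 → different blocks

P ≁ Q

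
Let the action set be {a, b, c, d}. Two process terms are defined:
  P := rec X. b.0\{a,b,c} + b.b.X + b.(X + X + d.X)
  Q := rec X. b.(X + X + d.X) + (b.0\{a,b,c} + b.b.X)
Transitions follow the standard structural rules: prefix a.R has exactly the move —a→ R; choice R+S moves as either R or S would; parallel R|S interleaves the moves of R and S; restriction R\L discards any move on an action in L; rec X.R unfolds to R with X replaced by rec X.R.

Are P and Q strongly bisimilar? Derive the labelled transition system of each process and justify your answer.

Reachable graph of P (4 states):
  s0 = rec X. b.0\{a,b,c} + b.b.X + b.(X + X + d.X) has moves -b-> s1, -b-> s2, -b-> s3
  s1 = (rec X. b.0\{a,b,c} + b.b.X + b.(X + X + d.X)) + (rec X. b.0\{a,b,c} + b.b.X + b.(X + X + d.X)) + d.(rec X. b.0\{a,b,c} + b.b.X + b.(X + X + d.X)) has moves -b-> s1, -b-> s2, -b-> s3, -d-> s0
  s2 = 0\{a,b,c} has moves stopped
  s3 = b.(rec X. b.0\{a,b,c} + b.b.X + b.(X + X + d.X)) has moves -b-> s0
Reachable graph of Q (4 states):
  t0 = rec X. b.(X + X + d.X) + (b.0\{a,b,c} + b.b.X) has moves -b-> t1, -b-> t2, -b-> t3
  t1 = (rec X. b.(X + X + d.X) + (b.0\{a,b,c} + b.b.X)) + (rec X. b.(X + X + d.X) + (b.0\{a,b,c} + b.b.X)) + d.(rec X. b.(X + X + d.X) + (b.0\{a,b,c} + b.b.X)) has moves -b-> t1, -b-> t2, -b-> t3, -d-> t0
  t2 = 0\{a,b,c} has moves stopped
  t3 = b.(rec X. b.(X + X + d.X) + (b.0\{a,b,c} + b.b.X)) has moves -b-> t0
Bisimilarity quotient blocks:
  B0 = {s0, t0}
  B1 = {s2, t2}
  B2 = {s1, t1}
  B3 = {s3, t3}
s0 ∈ B0, t0 ∈ B0 → same block

YES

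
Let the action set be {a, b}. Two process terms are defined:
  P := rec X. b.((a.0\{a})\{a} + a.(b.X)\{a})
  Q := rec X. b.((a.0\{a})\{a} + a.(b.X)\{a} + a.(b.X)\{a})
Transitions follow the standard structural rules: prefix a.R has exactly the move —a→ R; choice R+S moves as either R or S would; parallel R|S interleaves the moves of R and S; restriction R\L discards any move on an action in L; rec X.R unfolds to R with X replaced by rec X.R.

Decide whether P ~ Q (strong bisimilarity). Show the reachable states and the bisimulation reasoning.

LTS(P): 5 reachable states
  m0 = rec X. b.((a.0\{a})\{a} + a.(b.X)\{a}) :: --b--▸ m1
  m1 = (a.0\{a})\{a} + a.(b.(rec X. b.((a.0\{a})\{a} + a.(b.X)\{a})))\{a} :: --a--▸ m2
  m2 = (b.(rec X. b.((a.0\{a})\{a} + a.(b.X)\{a})))\{a} :: --b--▸ m3
  m3 = (rec X. b.((a.0\{a})\{a} + a.(b.X)\{a}))\{a} :: --b--▸ m4
  m4 = ((a.0\{a})\{a} + a.(b.(rec X. b.((a.0\{a})\{a} + a.(b.X)\{a})))\{a})\{a} :: stopped
LTS(Q): 5 reachable states
  n0 = rec X. b.((a.0\{a})\{a} + a.(b.X)\{a} + a.(b.X)\{a}) :: --b--▸ n1
  n1 = (a.0\{a})\{a} + a.(b.(rec X. b.((a.0\{a})\{a} + a.(b.X)\{a} + a.(b.X)\{a})))\{a} + a.(b.(rec X. b.((a.0\{a})\{a} + a.(b.X)\{a} + a.(b.X)\{a})))\{a} :: --a--▸ n2
  n2 = (b.(rec X. b.((a.0\{a})\{a} + a.(b.X)\{a} + a.(b.X)\{a})))\{a} :: --b--▸ n3
  n3 = (rec X. b.((a.0\{a})\{a} + a.(b.X)\{a} + a.(b.X)\{a}))\{a} :: --b--▸ n4
  n4 = ((a.0\{a})\{a} + a.(b.(rec X. b.((a.0\{a})\{a} + a.(b.X)\{a} + a.(b.X)\{a})))\{a} + a.(b.(rec X. b.((a.0\{a})\{a} + a.(b.X)\{a} + a.(b.X)\{a})))\{a})\{a} :: stopped
Bisimilarity quotient blocks:
  B0 = {m0, n0}
  B1 = {m1, n1}
  B2 = {m2, n2}
  B3 = {m3, n3}
  B4 = {m4, n4}
m0 ∈ B0, n0 ∈ B0 → same block

P ~ Q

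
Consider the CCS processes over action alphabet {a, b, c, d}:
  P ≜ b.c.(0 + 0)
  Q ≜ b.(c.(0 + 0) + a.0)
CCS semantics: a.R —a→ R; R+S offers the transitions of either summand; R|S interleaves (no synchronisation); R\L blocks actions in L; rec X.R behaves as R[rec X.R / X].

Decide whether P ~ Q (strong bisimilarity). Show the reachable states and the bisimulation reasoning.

P ≁ Q

P's transition system — 3 states:
  m0 = b.c.(0 + 0) → =b=> m1
  m1 = c.(0 + 0) → =c=> m2
  m2 = 0 + 0 → ∅
Q's transition system — 4 states:
  n0 = b.(c.(0 + 0) + a.0) → =b=> n1
  n1 = c.(0 + 0) + a.0 → =a=> n2, =c=> n3
  n2 = 0 → ∅
  n3 = 0 + 0 → ∅
Coarsest stable partition (strong bisimilarity classes):
  B0 = {m0}
  B1 = {m1}
  B2 = {m2, n2, n3}
  B3 = {n0}
  B4 = {n1}
m0 ∈ B0, n0 ∈ B3 → different blocks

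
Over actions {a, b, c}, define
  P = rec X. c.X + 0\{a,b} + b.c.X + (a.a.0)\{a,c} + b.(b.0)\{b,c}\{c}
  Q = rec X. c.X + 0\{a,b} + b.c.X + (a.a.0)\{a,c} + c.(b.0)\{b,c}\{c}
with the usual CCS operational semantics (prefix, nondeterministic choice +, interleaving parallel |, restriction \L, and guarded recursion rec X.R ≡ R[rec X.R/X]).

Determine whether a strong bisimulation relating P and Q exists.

Reachable graph of P (3 states):
  s0 = rec X. c.X + 0\{a,b} + b.c.X + (a.a.0)\{a,c} + b.(b.0)\{b,c}\{c} has moves --b--▸ s1, --b--▸ s2, --c--▸ s0
  s1 = (b.0)\{b,c}\{c} has moves deadlocked
  s2 = c.(rec X. c.X + 0\{a,b} + b.c.X + (a.a.0)\{a,c} + b.(b.0)\{b,c}\{c}) has moves --c--▸ s0
Reachable graph of Q (3 states):
  t0 = rec X. c.X + 0\{a,b} + b.c.X + (a.a.0)\{a,c} + c.(b.0)\{b,c}\{c} has moves --b--▸ t1, --c--▸ t0, --c--▸ t2
  t1 = c.(rec X. c.X + 0\{a,b} + b.c.X + (a.a.0)\{a,c} + c.(b.0)\{b,c}\{c}) has moves --c--▸ t0
  t2 = (b.0)\{b,c}\{c} has moves deadlocked
Coarsest stable partition (strong bisimilarity classes):
  B0 = {s0}
  B1 = {s1, t2}
  B2 = {s2}
  B3 = {t0}
  B4 = {t1}
s0 ∈ B0, t0 ∈ B3 → different blocks

not bisimilar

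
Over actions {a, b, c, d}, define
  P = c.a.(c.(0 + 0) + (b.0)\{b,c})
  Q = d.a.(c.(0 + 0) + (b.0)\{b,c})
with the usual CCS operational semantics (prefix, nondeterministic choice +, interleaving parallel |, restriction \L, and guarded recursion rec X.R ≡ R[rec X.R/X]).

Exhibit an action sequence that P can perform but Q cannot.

c

P's transition system — 4 states:
  s0 = c.a.(c.(0 + 0) + (b.0)\{b,c}) :: —c→ s1
  s1 = a.(c.(0 + 0) + (b.0)\{b,c}) :: —a→ s2
  s2 = c.(0 + 0) + (b.0)\{b,c} :: —c→ s3
  s3 = 0 + 0 :: (no moves)
Q's transition system — 4 states:
  t0 = d.a.(c.(0 + 0) + (b.0)\{b,c}) :: —d→ t1
  t1 = a.(c.(0 + 0) + (b.0)\{b,c}) :: —a→ t2
  t2 = c.(0 + 0) + (b.0)\{b,c} :: —c→ t3
  t3 = 0 + 0 :: (no moves)
Trace ⟨c⟩ through P, begin at {s0}:
  step 1 (c): {s1}
  P completes σ.
Trace ⟨c⟩ through Q, begin at {t0}:
  step 1 (c): no successor for Q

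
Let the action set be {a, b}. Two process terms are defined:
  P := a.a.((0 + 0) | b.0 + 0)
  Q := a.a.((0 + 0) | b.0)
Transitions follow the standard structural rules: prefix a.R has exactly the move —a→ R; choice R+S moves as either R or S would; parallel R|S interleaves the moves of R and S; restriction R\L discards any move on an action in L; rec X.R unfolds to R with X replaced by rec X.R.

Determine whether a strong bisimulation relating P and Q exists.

Reachable graph of P (4 states):
  u0 = a.a.((0 + 0) | b.0 + 0) ⊢ =a=> u1
  u1 = a.((0 + 0) | b.0 + 0) ⊢ =a=> u2
  u2 = (0 + 0) | b.0 + 0 ⊢ =b=> u3
  u3 = (0 + 0) | 0 ⊢ deadlocked
Reachable graph of Q (4 states):
  v0 = a.a.((0 + 0) | b.0) ⊢ =a=> v1
  v1 = a.((0 + 0) | b.0) ⊢ =a=> v2
  v2 = (0 + 0) | b.0 ⊢ =b=> v3
  v3 = (0 + 0) | 0 ⊢ deadlocked
Bisimilarity quotient blocks:
  B0 = {u0, v0}
  B1 = {u1, v1}
  B2 = {u2, v2}
  B3 = {u3, v3}
u0 ∈ B0, v0 ∈ B0 → same block

YES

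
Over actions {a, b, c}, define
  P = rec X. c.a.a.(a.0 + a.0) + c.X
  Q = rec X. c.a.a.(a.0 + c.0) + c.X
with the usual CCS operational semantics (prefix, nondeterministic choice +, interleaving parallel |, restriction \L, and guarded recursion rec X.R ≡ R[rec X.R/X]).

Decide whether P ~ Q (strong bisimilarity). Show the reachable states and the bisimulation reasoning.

LTS(P): 5 reachable states
  p0 = rec X. c.a.a.(a.0 + a.0) + c.X ⊢ --c--▸ p0, --c--▸ p1
  p1 = a.a.(a.0 + a.0) ⊢ --a--▸ p2
  p2 = a.(a.0 + a.0) ⊢ --a--▸ p3
  p3 = a.0 + a.0 ⊢ --a--▸ p4
  p4 = 0 ⊢ deadlocked
LTS(Q): 5 reachable states
  q0 = rec X. c.a.a.(a.0 + c.0) + c.X ⊢ --c--▸ q0, --c--▸ q1
  q1 = a.a.(a.0 + c.0) ⊢ --a--▸ q2
  q2 = a.(a.0 + c.0) ⊢ --a--▸ q3
  q3 = a.0 + c.0 ⊢ --a--▸ q4, --c--▸ q4
  q4 = 0 ⊢ deadlocked
Partition-refinement fixed point:
  B0 = {p0}
  B1 = {p1}
  B2 = {p2}
  B3 = {p3}
  B4 = {p4, q4}
  B5 = {q0}
  B6 = {q1}
  B7 = {q2}
  B8 = {q3}
p0 ∈ B0, q0 ∈ B5 → different blocks

not bisimilar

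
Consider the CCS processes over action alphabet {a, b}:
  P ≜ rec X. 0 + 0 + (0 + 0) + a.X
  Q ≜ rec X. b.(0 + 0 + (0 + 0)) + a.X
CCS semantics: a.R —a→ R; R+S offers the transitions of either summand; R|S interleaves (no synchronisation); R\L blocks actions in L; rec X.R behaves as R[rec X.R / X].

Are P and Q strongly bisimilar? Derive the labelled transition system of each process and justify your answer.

P's transition system — 1 states:
  s0 = rec X. 0 + 0 + (0 + 0) + a.X ⊢ --a--▸ s0
Q's transition system — 2 states:
  t0 = rec X. b.(0 + 0 + (0 + 0)) + a.X ⊢ --a--▸ t0, --b--▸ t1
  t1 = 0 + 0 + (0 + 0) ⊢ (no moves)
Partition-refinement fixed point:
  B0 = {s0}
  B1 = {t0}
  B2 = {t1}
s0 ∈ B0, t0 ∈ B1 → different blocks

NO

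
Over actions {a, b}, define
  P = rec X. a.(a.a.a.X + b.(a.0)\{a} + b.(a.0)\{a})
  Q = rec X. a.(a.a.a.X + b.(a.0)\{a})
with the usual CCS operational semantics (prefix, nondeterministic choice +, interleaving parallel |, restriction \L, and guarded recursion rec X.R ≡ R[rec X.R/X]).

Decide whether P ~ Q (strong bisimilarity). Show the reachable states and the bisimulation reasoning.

P's transition system — 5 states:
  p0 = rec X. a.(a.a.a.X + b.(a.0)\{a} + b.(a.0)\{a}) | --a--▸ p1
  p1 = a.a.a.(rec X. a.(a.a.a.X + b.(a.0)\{a} + b.(a.0)\{a})) + b.(a.0)\{a} + b.(a.0)\{a} | --a--▸ p2, --b--▸ p3
  p2 = a.a.(rec X. a.(a.a.a.X + b.(a.0)\{a} + b.(a.0)\{a})) | --a--▸ p4
  p3 = (a.0)\{a} | ·
  p4 = a.(rec X. a.(a.a.a.X + b.(a.0)\{a} + b.(a.0)\{a})) | --a--▸ p0
Q's transition system — 5 states:
  q0 = rec X. a.(a.a.a.X + b.(a.0)\{a}) | --a--▸ q1
  q1 = a.a.a.(rec X. a.(a.a.a.X + b.(a.0)\{a})) + b.(a.0)\{a} | --a--▸ q2, --b--▸ q3
  q2 = a.a.(rec X. a.(a.a.a.X + b.(a.0)\{a})) | --a--▸ q4
  q3 = (a.0)\{a} | ·
  q4 = a.(rec X. a.(a.a.a.X + b.(a.0)\{a})) | --a--▸ q0
Partition-refinement fixed point:
  B0 = {p0, q0}
  B1 = {p1, q1}
  B2 = {p2, q2}
  B3 = {p4, q4}
  B4 = {p3, q3}
p0 ∈ B0, q0 ∈ B0 → same block

bisimilar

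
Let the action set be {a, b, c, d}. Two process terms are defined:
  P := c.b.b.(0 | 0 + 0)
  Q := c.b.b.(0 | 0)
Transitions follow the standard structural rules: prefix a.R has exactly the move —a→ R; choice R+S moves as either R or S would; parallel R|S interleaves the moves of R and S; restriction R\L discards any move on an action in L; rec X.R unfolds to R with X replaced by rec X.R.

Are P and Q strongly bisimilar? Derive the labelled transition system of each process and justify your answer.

LTS(P): 4 reachable states
  p0 = c.b.b.(0 | 0 + 0) ⊢ ··c··> p1
  p1 = b.b.(0 | 0 + 0) ⊢ ··b··> p2
  p2 = b.(0 | 0 + 0) ⊢ ··b··> p3
  p3 = 0 | 0 + 0 ⊢ (no moves)
LTS(Q): 4 reachable states
  q0 = c.b.b.(0 | 0) ⊢ ··c··> q1
  q1 = b.b.(0 | 0) ⊢ ··b··> q2
  q2 = b.(0 | 0) ⊢ ··b··> q3
  q3 = 0 | 0 ⊢ (no moves)
Bisimilarity quotient blocks:
  B0 = {p0, q0}
  B1 = {p1, q1}
  B2 = {p2, q2}
  B3 = {p3, q3}
p0 ∈ B0, q0 ∈ B0 → same block

P ~ Q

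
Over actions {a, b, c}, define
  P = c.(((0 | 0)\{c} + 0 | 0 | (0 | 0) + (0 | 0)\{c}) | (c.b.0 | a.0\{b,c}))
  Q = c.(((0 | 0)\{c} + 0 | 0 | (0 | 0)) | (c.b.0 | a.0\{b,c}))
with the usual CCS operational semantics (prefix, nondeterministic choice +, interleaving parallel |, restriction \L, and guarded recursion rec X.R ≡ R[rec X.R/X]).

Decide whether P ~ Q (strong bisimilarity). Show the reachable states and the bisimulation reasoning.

P ~ Q

Reachable graph of P (7 states):
  m0 = c.(((0 | 0)\{c} + 0 | 0 | (0 | 0) + (0 | 0)\{c}) | (c.b.0 | a.0\{b,c})) → --c--▸ m1
  m1 = ((0 | 0)\{c} + 0 | 0 | (0 | 0) + (0 | 0)\{c}) | (c.b.0 | a.0\{b,c}) → --a--▸ m2, --c--▸ m3
  m2 = ((0 | 0)\{c} + 0 | 0 | (0 | 0) + (0 | 0)\{c}) | (c.b.0 | 0\{b,c}) → --c--▸ m4
  m3 = ((0 | 0)\{c} + 0 | 0 | (0 | 0) + (0 | 0)\{c}) | (b.0 | a.0\{b,c}) → --a--▸ m4, --b--▸ m5
  m4 = ((0 | 0)\{c} + 0 | 0 | (0 | 0) + (0 | 0)\{c}) | (b.0 | 0\{b,c}) → --b--▸ m6
  m5 = ((0 | 0)\{c} + 0 | 0 | (0 | 0) + (0 | 0)\{c}) | (0 | a.0\{b,c}) → --a--▸ m6
  m6 = ((0 | 0)\{c} + 0 | 0 | (0 | 0) + (0 | 0)\{c}) | (0 | 0\{b,c}) → deadlocked
Reachable graph of Q (7 states):
  n0 = c.(((0 | 0)\{c} + 0 | 0 | (0 | 0)) | (c.b.0 | a.0\{b,c})) → --c--▸ n1
  n1 = ((0 | 0)\{c} + 0 | 0 | (0 | 0)) | (c.b.0 | a.0\{b,c}) → --a--▸ n2, --c--▸ n3
  n2 = ((0 | 0)\{c} + 0 | 0 | (0 | 0)) | (c.b.0 | 0\{b,c}) → --c--▸ n4
  n3 = ((0 | 0)\{c} + 0 | 0 | (0 | 0)) | (b.0 | a.0\{b,c}) → --a--▸ n4, --b--▸ n5
  n4 = ((0 | 0)\{c} + 0 | 0 | (0 | 0)) | (b.0 | 0\{b,c}) → --b--▸ n6
  n5 = ((0 | 0)\{c} + 0 | 0 | (0 | 0)) | (0 | a.0\{b,c}) → --a--▸ n6
  n6 = ((0 | 0)\{c} + 0 | 0 | (0 | 0)) | (0 | 0\{b,c}) → deadlocked
Partition-refinement fixed point:
  B0 = {m0, n0}
  B1 = {m1, n1}
  B2 = {m3, n3}
  B3 = {m4, n4}
  B4 = {m6, n6}
  B5 = {m5, n5}
  B6 = {m2, n2}
m0 ∈ B0, n0 ∈ B0 → same block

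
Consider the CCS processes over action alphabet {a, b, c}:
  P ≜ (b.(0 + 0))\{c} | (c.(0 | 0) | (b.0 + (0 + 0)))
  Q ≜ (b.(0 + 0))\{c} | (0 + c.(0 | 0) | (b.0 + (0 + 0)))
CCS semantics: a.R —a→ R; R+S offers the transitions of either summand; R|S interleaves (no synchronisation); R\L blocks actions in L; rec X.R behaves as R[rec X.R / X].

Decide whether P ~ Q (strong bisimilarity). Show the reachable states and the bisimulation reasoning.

LTS(P): 8 reachable states
  u0 = (b.(0 + 0))\{c} | (c.(0 | 0) | (b.0 + (0 + 0))) ⊢ —b→ u1, —b→ u2, —c→ u3
  u1 = (0 + 0)\{c} | (c.(0 | 0) | (b.0 + (0 + 0))) ⊢ —b→ u4, —c→ u5
  u2 = (b.(0 + 0))\{c} | (c.(0 | 0) | 0) ⊢ —b→ u4, —c→ u6
  u3 = (b.(0 + 0))\{c} | (0 | 0 | (b.0 + (0 + 0))) ⊢ —b→ u5, —b→ u6
  u4 = (0 + 0)\{c} | (c.(0 | 0) | 0) ⊢ —c→ u7
  u5 = (0 + 0)\{c} | (0 | 0 | (b.0 + (0 + 0))) ⊢ —b→ u7
  u6 = (b.(0 + 0))\{c} | (0 | 0 | 0) ⊢ —b→ u7
  u7 = (0 + 0)\{c} | (0 | 0 | 0) ⊢ (no moves)
LTS(Q): 8 reachable states
  v0 = (b.(0 + 0))\{c} | (0 + c.(0 | 0) | (b.0 + (0 + 0))) ⊢ —b→ v1, —b→ v2, —c→ v3
  v1 = (0 + 0)\{c} | (0 + c.(0 | 0) | (b.0 + (0 + 0))) ⊢ —b→ v4, —c→ v5
  v2 = (b.(0 + 0))\{c} | (c.(0 | 0) | 0) ⊢ —b→ v4, —c→ v6
  v3 = (b.(0 + 0))\{c} | (0 | 0 | (b.0 + (0 + 0))) ⊢ —b→ v5, —b→ v6
  v4 = (0 + 0)\{c} | (c.(0 | 0) | 0) ⊢ —c→ v7
  v5 = (0 + 0)\{c} | (0 | 0 | (b.0 + (0 + 0))) ⊢ —b→ v7
  v6 = (b.(0 + 0))\{c} | (0 | 0 | 0) ⊢ —b→ v7
  v7 = (0 + 0)\{c} | (0 | 0 | 0) ⊢ (no moves)
Coarsest stable partition (strong bisimilarity classes):
  B0 = {u0, v0}
  B1 = {u3, v3}
  B2 = {u5, u6, v5, v6}
  B3 = {u7, v7}
  B4 = {u1, u2, v1, v2}
  B5 = {u4, v4}
u0 ∈ B0, v0 ∈ B0 → same block

bisimilar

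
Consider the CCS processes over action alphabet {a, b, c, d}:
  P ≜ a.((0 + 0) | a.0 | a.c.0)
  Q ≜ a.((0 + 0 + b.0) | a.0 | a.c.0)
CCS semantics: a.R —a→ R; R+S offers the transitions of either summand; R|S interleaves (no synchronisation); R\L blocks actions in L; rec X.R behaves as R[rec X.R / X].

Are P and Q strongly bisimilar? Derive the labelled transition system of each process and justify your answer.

Reachable graph of P (7 states):
  s0 = a.((0 + 0) | a.0 | a.c.0) ⊢ -a-> s1
  s1 = (0 + 0) | a.0 | a.c.0 ⊢ -a-> s2, -a-> s3
  s2 = (0 + 0) | 0 | a.c.0 ⊢ -a-> s4
  s3 = (0 + 0) | a.0 | c.0 ⊢ -a-> s4, -c-> s5
  s4 = (0 + 0) | 0 | c.0 ⊢ -c-> s6
  s5 = (0 + 0) | a.0 | 0 ⊢ -a-> s6
  s6 = (0 + 0) | 0 | 0 ⊢ ∅
Reachable graph of Q (13 states):
  t0 = a.((0 + 0 + b.0) | a.0 | a.c.0) ⊢ -a-> t1
  t1 = (0 + 0 + b.0) | a.0 | a.c.0 ⊢ -a-> t2, -a-> t3, -b-> t4
  t2 = (0 + 0 + b.0) | 0 | a.c.0 ⊢ -a-> t5, -b-> t6
  t3 = (0 + 0 + b.0) | a.0 | c.0 ⊢ -a-> t5, -b-> t7, -c-> t8
  t4 = 0 | a.0 | a.c.0 ⊢ -a-> t6, -a-> t7
  t5 = (0 + 0 + b.0) | 0 | c.0 ⊢ -b-> t9, -c-> t10
  t6 = 0 | 0 | a.c.0 ⊢ -a-> t9
  t7 = 0 | a.0 | c.0 ⊢ -a-> t9, -c-> t11
  t8 = (0 + 0 + b.0) | a.0 | 0 ⊢ -a-> t10, -b-> t11
  t9 = 0 | 0 | c.0 ⊢ -c-> t12
  t10 = (0 + 0 + b.0) | 0 | 0 ⊢ -b-> t12
  t11 = 0 | a.0 | 0 ⊢ -a-> t12
  t12 = 0 | 0 | 0 ⊢ ∅
Partition-refinement fixed point:
  B0 = {s0}
  B1 = {s1, t4}
  B2 = {s2, t6}
  B3 = {s4, t9}
  B4 = {s6, t12}
  B5 = {s3, t7}
  B6 = {s5, t11}
  B7 = {t0}
  B8 = {t1}
  B9 = {t2}
  B10 = {t5}
  B11 = {t10}
  B12 = {t3}
  B13 = {t8}
s0 ∈ B0, t0 ∈ B7 → different blocks

not bisimilar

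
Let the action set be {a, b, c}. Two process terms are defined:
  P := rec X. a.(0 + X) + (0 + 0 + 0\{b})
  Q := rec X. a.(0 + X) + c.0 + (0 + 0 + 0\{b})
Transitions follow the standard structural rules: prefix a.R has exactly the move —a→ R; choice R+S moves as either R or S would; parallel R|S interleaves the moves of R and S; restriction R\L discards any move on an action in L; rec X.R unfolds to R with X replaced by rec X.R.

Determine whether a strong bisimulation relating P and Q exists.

P's transition system — 2 states:
  p0 = rec X. a.(0 + X) + (0 + 0 + 0\{b}) :: =a=> p1
  p1 = 0 + (rec X. a.(0 + X) + (0 + 0 + 0\{b})) :: =a=> p1
Q's transition system — 3 states:
  q0 = rec X. a.(0 + X) + c.0 + (0 + 0 + 0\{b}) :: =a=> q1, =c=> q2
  q1 = 0 + (rec X. a.(0 + X) + c.0 + (0 + 0 + 0\{b})) :: =a=> q1, =c=> q2
  q2 = 0 :: deadlocked
Bisimilarity quotient blocks:
  B0 = {p0, p1}
  B1 = {q0, q1}
  B2 = {q2}
p0 ∈ B0, q0 ∈ B1 → different blocks

P ≁ Q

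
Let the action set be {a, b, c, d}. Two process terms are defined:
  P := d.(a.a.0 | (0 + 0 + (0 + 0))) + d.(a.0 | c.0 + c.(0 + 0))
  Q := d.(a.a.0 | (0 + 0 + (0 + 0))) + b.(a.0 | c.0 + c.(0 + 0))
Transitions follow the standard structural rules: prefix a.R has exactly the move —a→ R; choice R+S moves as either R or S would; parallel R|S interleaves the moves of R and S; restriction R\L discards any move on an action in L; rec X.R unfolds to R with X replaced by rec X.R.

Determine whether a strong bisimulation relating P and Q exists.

Reachable graph of P (9 states):
  m0 = d.(a.a.0 | (0 + 0 + (0 + 0))) + d.(a.0 | c.0 + c.(0 + 0)) :: —d→ m1, —d→ m2
  m1 = a.0 | c.0 + c.(0 + 0) :: —a→ m3, —c→ m4, —c→ m5
  m2 = a.a.0 | (0 + 0 + (0 + 0)) :: —a→ m6
  m3 = 0 | c.0 :: —c→ m7
  m4 = 0 + 0 :: ·
  m5 = a.0 | 0 :: —a→ m7
  m6 = a.0 | (0 + 0 + (0 + 0)) :: —a→ m8
  m7 = 0 | 0 :: ·
  m8 = 0 | (0 + 0 + (0 + 0)) :: ·
Reachable graph of Q (9 states):
  n0 = d.(a.a.0 | (0 + 0 + (0 + 0))) + b.(a.0 | c.0 + c.(0 + 0)) :: —b→ n1, —d→ n2
  n1 = a.0 | c.0 + c.(0 + 0) :: —a→ n3, —c→ n4, —c→ n5
  n2 = a.a.0 | (0 + 0 + (0 + 0)) :: —a→ n6
  n3 = 0 | c.0 :: —c→ n7
  n4 = 0 + 0 :: ·
  n5 = a.0 | 0 :: —a→ n7
  n6 = a.0 | (0 + 0 + (0 + 0)) :: —a→ n8
  n7 = 0 | 0 :: ·
  n8 = 0 | (0 + 0 + (0 + 0)) :: ·
Partition-refinement fixed point:
  B0 = {m0}
  B1 = {m1, n1}
  B2 = {m4, m7, m8, n4, n7, n8}
  B3 = {m5, m6, n5, n6}
  B4 = {m3, n3}
  B5 = {m2, n2}
  B6 = {n0}
m0 ∈ B0, n0 ∈ B6 → different blocks

P ≁ Q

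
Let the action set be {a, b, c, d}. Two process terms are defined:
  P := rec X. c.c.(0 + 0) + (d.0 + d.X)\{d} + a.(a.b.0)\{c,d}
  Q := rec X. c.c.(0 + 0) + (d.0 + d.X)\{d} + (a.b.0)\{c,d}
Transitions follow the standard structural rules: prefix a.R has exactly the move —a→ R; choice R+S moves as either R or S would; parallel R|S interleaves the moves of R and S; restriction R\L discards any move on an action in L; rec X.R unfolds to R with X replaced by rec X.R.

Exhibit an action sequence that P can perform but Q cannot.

aa

P's transition system — 6 states:
  m0 = rec X. c.c.(0 + 0) + (d.0 + d.X)\{d} + a.(a.b.0)\{c,d} ⊢ --a--▸ m1, --c--▸ m2
  m1 = (a.b.0)\{c,d} ⊢ --a--▸ m3
  m2 = c.(0 + 0) ⊢ --c--▸ m4
  m3 = (b.0)\{c,d} ⊢ --b--▸ m5
  m4 = 0 + 0 ⊢ deadlocked
  m5 = 0\{c,d} ⊢ deadlocked
Q's transition system — 5 states:
  n0 = rec X. c.c.(0 + 0) + (d.0 + d.X)\{d} + (a.b.0)\{c,d} ⊢ --a--▸ n1, --c--▸ n2
  n1 = (b.0)\{c,d} ⊢ --b--▸ n3
  n2 = c.(0 + 0) ⊢ --c--▸ n4
  n3 = 0\{c,d} ⊢ deadlocked
  n4 = 0 + 0 ⊢ deadlocked
Trace ⟨aa⟩ through P, begin at {m0}:
  after a @ step 1: {m1}
  after a @ step 2: {m3}
  P completes σ.
Trace ⟨aa⟩ through Q, begin at {n0}:
  after a @ step 1: {n1}
  after a @ step 2: ∅ (Q stuck)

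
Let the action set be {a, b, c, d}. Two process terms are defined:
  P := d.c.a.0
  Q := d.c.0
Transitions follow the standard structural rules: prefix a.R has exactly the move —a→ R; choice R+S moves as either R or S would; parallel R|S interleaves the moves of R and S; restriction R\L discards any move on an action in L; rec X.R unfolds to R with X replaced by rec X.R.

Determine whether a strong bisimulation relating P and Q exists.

P ≁ Q

LTS(P): 4 reachable states
  s0 = d.c.a.0 ⊢ -d-> s1
  s1 = c.a.0 ⊢ -c-> s2
  s2 = a.0 ⊢ -a-> s3
  s3 = 0 ⊢ ∅
LTS(Q): 3 reachable states
  t0 = d.c.0 ⊢ -d-> t1
  t1 = c.0 ⊢ -c-> t2
  t2 = 0 ⊢ ∅
Bisimilarity quotient blocks:
  B0 = {s0}
  B1 = {s1}
  B2 = {s2}
  B3 = {s3, t2}
  B4 = {t0}
  B5 = {t1}
s0 ∈ B0, t0 ∈ B4 → different blocks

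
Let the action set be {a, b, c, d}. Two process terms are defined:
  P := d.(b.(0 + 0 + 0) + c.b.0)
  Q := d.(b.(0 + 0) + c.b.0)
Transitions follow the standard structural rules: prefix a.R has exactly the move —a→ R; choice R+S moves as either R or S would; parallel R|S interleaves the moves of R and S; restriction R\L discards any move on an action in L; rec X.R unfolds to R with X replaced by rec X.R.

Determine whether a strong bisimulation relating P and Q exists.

LTS(P): 5 reachable states
  s0 = d.(b.(0 + 0 + 0) + c.b.0) has moves —d→ s1
  s1 = b.(0 + 0 + 0) + c.b.0 has moves —b→ s2, —c→ s3
  s2 = 0 + 0 + 0 has moves (no moves)
  s3 = b.0 has moves —b→ s4
  s4 = 0 has moves (no moves)
LTS(Q): 5 reachable states
  t0 = d.(b.(0 + 0) + c.b.0) has moves —d→ t1
  t1 = b.(0 + 0) + c.b.0 has moves —b→ t2, —c→ t3
  t2 = 0 + 0 has moves (no moves)
  t3 = b.0 has moves —b→ t4
  t4 = 0 has moves (no moves)
Partition-refinement fixed point:
  B0 = {s0, t0}
  B1 = {s1, t1}
  B2 = {s2, s4, t2, t4}
  B3 = {s3, t3}
s0 ∈ B0, t0 ∈ B0 → same block

YES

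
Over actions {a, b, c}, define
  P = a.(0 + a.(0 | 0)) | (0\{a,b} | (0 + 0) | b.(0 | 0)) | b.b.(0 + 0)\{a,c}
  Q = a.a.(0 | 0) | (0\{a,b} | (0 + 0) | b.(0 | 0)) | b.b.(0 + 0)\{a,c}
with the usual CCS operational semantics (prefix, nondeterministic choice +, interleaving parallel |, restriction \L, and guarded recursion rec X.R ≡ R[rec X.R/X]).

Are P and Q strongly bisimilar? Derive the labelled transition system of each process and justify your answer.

Reachable graph of P (18 states):
  u0 = a.(0 + a.(0 | 0)) | (0\{a,b} | (0 + 0) | b.(0 | 0)) | b.b.(0 + 0)\{a,c} | -a-> u1, -b-> u2, -b-> u3
  u1 = (0 + a.(0 | 0)) | (0\{a,b} | (0 + 0) | b.(0 | 0)) | b.b.(0 + 0)\{a,c} | -a-> u4, -b-> u5, -b-> u6
  u2 = a.(0 + a.(0 | 0)) | (0\{a,b} | (0 + 0) | (0 | 0)) | b.b.(0 + 0)\{a,c} | -a-> u5, -b-> u7
  u3 = a.(0 + a.(0 | 0)) | (0\{a,b} | (0 + 0) | b.(0 | 0)) | b.(0 + 0)\{a,c} | -a-> u6, -b-> u7, -b-> u8
  u4 = 0 | 0 | (0\{a,b} | (0 + 0) | b.(0 | 0)) | b.b.(0 + 0)\{a,c} | -b-> u10, -b-> u9
  u5 = (0 + a.(0 | 0)) | (0\{a,b} | (0 + 0) | (0 | 0)) | b.b.(0 + 0)\{a,c} | -a-> u9, -b-> u11
  u6 = (0 + a.(0 | 0)) | (0\{a,b} | (0 + 0) | b.(0 | 0)) | b.(0 + 0)\{a,c} | -a-> u10, -b-> u11, -b-> u12
  u7 = a.(0 + a.(0 | 0)) | (0\{a,b} | (0 + 0) | (0 | 0)) | b.(0 + 0)\{a,c} | -a-> u11, -b-> u13
  u8 = a.(0 + a.(0 | 0)) | (0\{a,b} | (0 + 0) | b.(0 | 0)) | (0 + 0)\{a,c} | -a-> u12, -b-> u13
  u9 = 0 | 0 | (0\{a,b} | (0 + 0) | (0 | 0)) | b.b.(0 + 0)\{a,c} | -b-> u14
  u10 = 0 | 0 | (0\{a,b} | (0 + 0) | b.(0 | 0)) | b.(0 + 0)\{a,c} | -b-> u14, -b-> u15
  u11 = (0 + a.(0 | 0)) | (0\{a,b} | (0 + 0) | (0 | 0)) | b.(0 + 0)\{a,c} | -a-> u14, -b-> u16
  u12 = (0 + a.(0 | 0)) | (0\{a,b} | (0 + 0) | b.(0 | 0)) | (0 + 0)\{a,c} | -a-> u15, -b-> u16
  u13 = a.(0 + a.(0 | 0)) | (0\{a,b} | (0 + 0) | (0 | 0)) | (0 + 0)\{a,c} | -a-> u16
  u14 = 0 | 0 | (0\{a,b} | (0 + 0) | (0 | 0)) | b.(0 + 0)\{a,c} | -b-> u17
  u15 = 0 | 0 | (0\{a,b} | (0 + 0) | b.(0 | 0)) | (0 + 0)\{a,c} | -b-> u17
  u16 = (0 + a.(0 | 0)) | (0\{a,b} | (0 + 0) | (0 | 0)) | (0 + 0)\{a,c} | -a-> u17
  u17 = 0 | 0 | (0\{a,b} | (0 + 0) | (0 | 0)) | (0 + 0)\{a,c} | ∅
Reachable graph of Q (18 states):
  v0 = a.a.(0 | 0) | (0\{a,b} | (0 + 0) | b.(0 | 0)) | b.b.(0 + 0)\{a,c} | -a-> v1, -b-> v2, -b-> v3
  v1 = a.(0 | 0) | (0\{a,b} | (0 + 0) | b.(0 | 0)) | b.b.(0 + 0)\{a,c} | -a-> v4, -b-> v5, -b-> v6
  v2 = a.a.(0 | 0) | (0\{a,b} | (0 + 0) | (0 | 0)) | b.b.(0 + 0)\{a,c} | -a-> v5, -b-> v7
  v3 = a.a.(0 | 0) | (0\{a,b} | (0 + 0) | b.(0 | 0)) | b.(0 + 0)\{a,c} | -a-> v6, -b-> v7, -b-> v8
  v4 = 0 | 0 | (0\{a,b} | (0 + 0) | b.(0 | 0)) | b.b.(0 + 0)\{a,c} | -b-> v10, -b-> v9
  v5 = a.(0 | 0) | (0\{a,b} | (0 + 0) | (0 | 0)) | b.b.(0 + 0)\{a,c} | -a-> v9, -b-> v11
  v6 = a.(0 | 0) | (0\{a,b} | (0 + 0) | b.(0 | 0)) | b.(0 + 0)\{a,c} | -a-> v10, -b-> v11, -b-> v12
  v7 = a.a.(0 | 0) | (0\{a,b} | (0 + 0) | (0 | 0)) | b.(0 + 0)\{a,c} | -a-> v11, -b-> v13
  v8 = a.a.(0 | 0) | (0\{a,b} | (0 + 0) | b.(0 | 0)) | (0 + 0)\{a,c} | -a-> v12, -b-> v13
  v9 = 0 | 0 | (0\{a,b} | (0 + 0) | (0 | 0)) | b.b.(0 + 0)\{a,c} | -b-> v14
  v10 = 0 | 0 | (0\{a,b} | (0 + 0) | b.(0 | 0)) | b.(0 + 0)\{a,c} | -b-> v14, -b-> v15
  v11 = a.(0 | 0) | (0\{a,b} | (0 + 0) | (0 | 0)) | b.(0 + 0)\{a,c} | -a-> v14, -b-> v16
  v12 = a.(0 | 0) | (0\{a,b} | (0 + 0) | b.(0 | 0)) | (0 + 0)\{a,c} | -a-> v15, -b-> v16
  v13 = a.a.(0 | 0) | (0\{a,b} | (0 + 0) | (0 | 0)) | (0 + 0)\{a,c} | -a-> v16
  v14 = 0 | 0 | (0\{a,b} | (0 + 0) | (0 | 0)) | b.(0 + 0)\{a,c} | -b-> v17
  v15 = 0 | 0 | (0\{a,b} | (0 + 0) | b.(0 | 0)) | (0 + 0)\{a,c} | -b-> v17
  v16 = a.(0 | 0) | (0\{a,b} | (0 + 0) | (0 | 0)) | (0 + 0)\{a,c} | -a-> v17
  v17 = 0 | 0 | (0\{a,b} | (0 + 0) | (0 | 0)) | (0 + 0)\{a,c} | ∅
Partition-refinement fixed point:
  B0 = {u0, v0}
  B1 = {u1, v1}
  B2 = {u4, v4}
  B3 = {u10, u9, v10, v9}
  B4 = {u14, u15, v14, v15}
  B5 = {u17, v17}
  B6 = {u5, u6, v5, v6}
  B7 = {u11, u12, v11, v12}
  B8 = {u16, v16}
  B9 = {u2, u3, v2, v3}
  B10 = {u7, u8, v7, v8}
  B11 = {u13, v13}
u0 ∈ B0, v0 ∈ B0 → same block

P ~ Q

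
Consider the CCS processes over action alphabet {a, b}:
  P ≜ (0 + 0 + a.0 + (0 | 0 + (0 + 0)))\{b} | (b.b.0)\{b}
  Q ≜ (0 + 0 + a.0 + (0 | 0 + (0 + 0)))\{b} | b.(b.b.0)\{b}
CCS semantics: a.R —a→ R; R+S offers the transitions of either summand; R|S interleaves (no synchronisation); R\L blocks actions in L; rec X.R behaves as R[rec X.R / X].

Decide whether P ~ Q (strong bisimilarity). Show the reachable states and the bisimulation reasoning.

P's transition system — 2 states:
  u0 = (0 + 0 + a.0 + (0 | 0 + (0 + 0)))\{b} | (b.b.0)\{b} has moves -a-> u1
  u1 = 0\{b} | (b.b.0)\{b} has moves ∅
Q's transition system — 4 states:
  v0 = (0 + 0 + a.0 + (0 | 0 + (0 + 0)))\{b} | b.(b.b.0)\{b} has moves -a-> v1, -b-> v2
  v1 = 0\{b} | b.(b.b.0)\{b} has moves -b-> v3
  v2 = (0 + 0 + a.0 + (0 | 0 + (0 + 0)))\{b} | (b.b.0)\{b} has moves -a-> v3
  v3 = 0\{b} | (b.b.0)\{b} has moves ∅
Bisimilarity quotient blocks:
  B0 = {u0, v2}
  B1 = {u1, v3}
  B2 = {v0}
  B3 = {v1}
u0 ∈ B0, v0 ∈ B2 → different blocks

NO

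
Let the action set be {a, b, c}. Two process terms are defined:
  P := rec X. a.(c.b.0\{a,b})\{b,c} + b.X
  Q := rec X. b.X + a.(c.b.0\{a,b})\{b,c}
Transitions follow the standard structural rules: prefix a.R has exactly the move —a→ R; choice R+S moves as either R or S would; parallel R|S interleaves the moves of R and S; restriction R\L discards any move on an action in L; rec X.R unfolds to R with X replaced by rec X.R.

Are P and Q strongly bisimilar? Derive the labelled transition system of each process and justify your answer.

bisimilar

Reachable graph of P (2 states):
  u0 = rec X. a.(c.b.0\{a,b})\{b,c} + b.X :: ··a··> u1, ··b··> u0
  u1 = (c.b.0\{a,b})\{b,c} :: deadlocked
Reachable graph of Q (2 states):
  v0 = rec X. b.X + a.(c.b.0\{a,b})\{b,c} :: ··a··> v1, ··b··> v0
  v1 = (c.b.0\{a,b})\{b,c} :: deadlocked
Coarsest stable partition (strong bisimilarity classes):
  B0 = {u0, v0}
  B1 = {u1, v1}
u0 ∈ B0, v0 ∈ B0 → same block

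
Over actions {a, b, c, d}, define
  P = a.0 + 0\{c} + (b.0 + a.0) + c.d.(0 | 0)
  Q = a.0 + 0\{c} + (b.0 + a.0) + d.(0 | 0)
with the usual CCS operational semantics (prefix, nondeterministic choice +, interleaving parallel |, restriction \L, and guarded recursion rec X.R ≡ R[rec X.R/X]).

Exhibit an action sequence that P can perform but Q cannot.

c

Reachable graph of P (4 states):
  p0 = a.0 + 0\{c} + (b.0 + a.0) + c.d.(0 | 0) has moves --a--▸ p1, --b--▸ p1, --c--▸ p2
  p1 = 0 has moves ·
  p2 = d.(0 | 0) has moves --d--▸ p3
  p3 = 0 | 0 has moves ·
Reachable graph of Q (3 states):
  q0 = a.0 + 0\{c} + (b.0 + a.0) + d.(0 | 0) has moves --a--▸ q1, --b--▸ q1, --d--▸ q2
  q1 = 0 has moves ·
  q2 = 0 | 0 has moves ·
Run σ = ⟨c⟩ on P: start {p0}
  step 1 (c): {p2}
  — P admits the full trace.
Run σ = ⟨c⟩ on Q: start {q0}
  step 1 (c): ∅  — Q cannot continue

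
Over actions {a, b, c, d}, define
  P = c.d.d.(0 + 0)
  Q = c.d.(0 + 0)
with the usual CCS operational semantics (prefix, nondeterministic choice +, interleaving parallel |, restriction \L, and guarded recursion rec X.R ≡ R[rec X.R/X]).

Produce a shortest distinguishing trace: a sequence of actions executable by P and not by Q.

cdd

LTS(P): 4 reachable states
  p0 = c.d.d.(0 + 0) | ··c··> p1
  p1 = d.d.(0 + 0) | ··d··> p2
  p2 = d.(0 + 0) | ··d··> p3
  p3 = 0 + 0 | (no moves)
LTS(Q): 3 reachable states
  q0 = c.d.(0 + 0) | ··c··> q1
  q1 = d.(0 + 0) | ··d··> q2
  q2 = 0 + 0 | (no moves)
Run σ = ⟨cdd⟩ on P: start {p0}
  [1] c ⇒ {p1}
  [2] d ⇒ {p2}
  [3] d ⇒ {p3}
  — P admits the full trace.
Run σ = ⟨cdd⟩ on Q: start {q0}
  [1] c ⇒ {q1}
  [2] d ⇒ {q2}
  [3] d ⇒ ∅ (Q stuck)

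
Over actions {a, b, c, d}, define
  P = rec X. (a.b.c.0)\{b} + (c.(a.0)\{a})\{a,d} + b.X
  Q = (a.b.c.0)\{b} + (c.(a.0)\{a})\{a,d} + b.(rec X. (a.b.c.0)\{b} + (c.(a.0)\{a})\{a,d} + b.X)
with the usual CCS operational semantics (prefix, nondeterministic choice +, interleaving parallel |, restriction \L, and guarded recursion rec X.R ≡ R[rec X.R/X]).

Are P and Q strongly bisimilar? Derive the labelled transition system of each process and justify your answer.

Reachable graph of P (3 states):
  u0 = rec X. (a.b.c.0)\{b} + (c.(a.0)\{a})\{a,d} + b.X → —a→ u1, —b→ u0, —c→ u2
  u1 = (b.c.0)\{b} → deadlocked
  u2 = (a.0)\{a}\{a,d} → deadlocked
Reachable graph of Q (4 states):
  v0 = (a.b.c.0)\{b} + (c.(a.0)\{a})\{a,d} + b.(rec X. (a.b.c.0)\{b} + (c.(a.0)\{a})\{a,d} + b.X) → —a→ v1, —b→ v2, —c→ v3
  v1 = (b.c.0)\{b} → deadlocked
  v2 = rec X. (a.b.c.0)\{b} + (c.(a.0)\{a})\{a,d} + b.X → —a→ v1, —b→ v2, —c→ v3
  v3 = (a.0)\{a}\{a,d} → deadlocked
Partition-refinement fixed point:
  B0 = {u0, v0, v2}
  B1 = {u1, u2, v1, v3}
u0 ∈ B0, v0 ∈ B0 → same block

P ~ Q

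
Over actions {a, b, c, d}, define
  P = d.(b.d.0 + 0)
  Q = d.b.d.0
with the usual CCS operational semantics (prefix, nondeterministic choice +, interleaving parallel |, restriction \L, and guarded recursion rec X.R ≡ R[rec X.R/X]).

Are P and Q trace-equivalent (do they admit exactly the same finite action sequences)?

YES

P's transition system — 4 states:
  s0 = d.(b.d.0 + 0) | ··d··> s1
  s1 = b.d.0 + 0 | ··b··> s2
  s2 = d.0 | ··d··> s3
  s3 = 0 | (no moves)
Q's transition system — 4 states:
  t0 = d.b.d.0 | ··d··> t1
  t1 = b.d.0 | ··b··> t2
  t2 = d.0 | ··d··> t3
  t3 = 0 | (no moves)
Coarsest stable partition (strong bisimilarity classes):
  B0 = {s0, t0}
  B1 = {s1, t1}
  B2 = {s2, t2}
  B3 = {s3, t3}
s0 ∈ B0, t0 ∈ B0 → same block
Bisimilar ⇒ trace-equivalent.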